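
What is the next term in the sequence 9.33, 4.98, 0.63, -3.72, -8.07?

Differences: 4.98 - 9.33 = -4.35
This is an arithmetic sequence with common difference d = -4.35.
Next term = -8.07 + -4.35 = -12.42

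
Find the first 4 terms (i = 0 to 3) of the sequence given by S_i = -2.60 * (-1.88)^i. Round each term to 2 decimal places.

This is a geometric sequence.
i=0: S_0 = -2.6 * (-1.88)^0 = -2.6
i=1: S_1 = -2.6 * (-1.88)^1 ≈ 4.89
i=2: S_2 = -2.6 * (-1.88)^2 ≈ -9.19
i=3: S_3 = -2.6 * (-1.88)^3 ≈ 17.28
The first 4 terms are: [-2.6, 4.89, -9.19, 17.28]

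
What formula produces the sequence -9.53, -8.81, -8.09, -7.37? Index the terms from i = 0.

Check differences: -8.81 - -9.53 = 0.72
-8.09 - -8.81 = 0.72
Common difference d = 0.72.
First term a = -9.53.
Formula: S_i = -9.53 + 0.72*i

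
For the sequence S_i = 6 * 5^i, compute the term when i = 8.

S_8 = 6 * 5^8 = 6 * 390625 = 2343750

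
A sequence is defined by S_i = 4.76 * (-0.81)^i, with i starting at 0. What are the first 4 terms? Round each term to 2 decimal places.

This is a geometric sequence.
i=0: S_0 = 4.76 * (-0.81)^0 = 4.76
i=1: S_1 = 4.76 * (-0.81)^1 ≈ -3.86
i=2: S_2 = 4.76 * (-0.81)^2 ≈ 3.12
i=3: S_3 = 4.76 * (-0.81)^3 ≈ -2.53
The first 4 terms are: [4.76, -3.86, 3.12, -2.53]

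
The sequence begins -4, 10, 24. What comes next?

Differences: 10 - -4 = 14
This is an arithmetic sequence with common difference d = 14.
Next term = 24 + 14 = 38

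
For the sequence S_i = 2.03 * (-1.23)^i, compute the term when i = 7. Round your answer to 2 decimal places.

S_7 = 2.03 * (-1.23)^7 ≈ 2.03 * -4.2593 ≈ -8.65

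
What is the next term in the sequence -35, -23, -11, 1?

Differences: -23 - -35 = 12
This is an arithmetic sequence with common difference d = 12.
Next term = 1 + 12 = 13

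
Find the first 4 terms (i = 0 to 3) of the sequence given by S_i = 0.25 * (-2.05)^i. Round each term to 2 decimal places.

This is a geometric sequence.
i=0: S_0 = 0.25 * (-2.05)^0 = 0.25
i=1: S_1 = 0.25 * (-2.05)^1 ≈ -0.51
i=2: S_2 = 0.25 * (-2.05)^2 ≈ 1.05
i=3: S_3 = 0.25 * (-2.05)^3 ≈ -2.15
The first 4 terms are: [0.25, -0.51, 1.05, -2.15]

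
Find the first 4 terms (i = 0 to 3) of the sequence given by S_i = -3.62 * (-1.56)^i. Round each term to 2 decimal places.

This is a geometric sequence.
i=0: S_0 = -3.62 * (-1.56)^0 = -3.62
i=1: S_1 = -3.62 * (-1.56)^1 ≈ 5.65
i=2: S_2 = -3.62 * (-1.56)^2 ≈ -8.81
i=3: S_3 = -3.62 * (-1.56)^3 ≈ 13.74
The first 4 terms are: [-3.62, 5.65, -8.81, 13.74]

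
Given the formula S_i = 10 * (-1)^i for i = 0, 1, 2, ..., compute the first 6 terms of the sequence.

This is a geometric sequence.
i=0: S_0 = 10 * (-1)^0 = 10
i=1: S_1 = 10 * (-1)^1 = -10
i=2: S_2 = 10 * (-1)^2 = 10
i=3: S_3 = 10 * (-1)^3 = -10
i=4: S_4 = 10 * (-1)^4 = 10
i=5: S_5 = 10 * (-1)^5 = -10
The first 6 terms are: [10, -10, 10, -10, 10, -10]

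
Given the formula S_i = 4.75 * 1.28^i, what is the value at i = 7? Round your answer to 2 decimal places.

S_7 = 4.75 * 1.28^7 ≈ 4.75 * 5.6295 ≈ 26.74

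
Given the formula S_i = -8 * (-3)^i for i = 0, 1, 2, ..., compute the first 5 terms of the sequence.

This is a geometric sequence.
i=0: S_0 = -8 * (-3)^0 = -8
i=1: S_1 = -8 * (-3)^1 = 24
i=2: S_2 = -8 * (-3)^2 = -72
i=3: S_3 = -8 * (-3)^3 = 216
i=4: S_4 = -8 * (-3)^4 = -648
The first 5 terms are: [-8, 24, -72, 216, -648]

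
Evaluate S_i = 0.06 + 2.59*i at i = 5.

S_5 = 0.06 + 2.59*5 = 0.06 + 12.95 = 13.01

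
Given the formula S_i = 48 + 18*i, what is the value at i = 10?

S_10 = 48 + 18*10 = 48 + 180 = 228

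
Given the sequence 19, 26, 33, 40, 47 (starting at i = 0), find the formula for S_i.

Check differences: 26 - 19 = 7
33 - 26 = 7
Common difference d = 7.
First term a = 19.
Formula: S_i = 19 + 7*i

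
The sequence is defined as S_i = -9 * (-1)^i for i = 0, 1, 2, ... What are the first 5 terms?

This is a geometric sequence.
i=0: S_0 = -9 * (-1)^0 = -9
i=1: S_1 = -9 * (-1)^1 = 9
i=2: S_2 = -9 * (-1)^2 = -9
i=3: S_3 = -9 * (-1)^3 = 9
i=4: S_4 = -9 * (-1)^4 = -9
The first 5 terms are: [-9, 9, -9, 9, -9]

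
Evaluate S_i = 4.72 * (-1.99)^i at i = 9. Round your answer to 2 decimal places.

S_9 = 4.72 * (-1.99)^9 ≈ 4.72 * -489.4155 ≈ -2310.04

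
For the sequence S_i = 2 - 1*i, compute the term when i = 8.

S_8 = 2 + -1*8 = 2 + -8 = -6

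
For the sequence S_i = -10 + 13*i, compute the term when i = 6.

S_6 = -10 + 13*6 = -10 + 78 = 68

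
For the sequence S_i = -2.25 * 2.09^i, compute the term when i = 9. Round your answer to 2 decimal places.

S_9 = -2.25 * 2.09^9 ≈ -2.25 * 760.8807 ≈ -1711.98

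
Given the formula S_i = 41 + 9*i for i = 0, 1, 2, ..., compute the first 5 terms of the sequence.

This is an arithmetic sequence.
i=0: S_0 = 41 + 9*0 = 41
i=1: S_1 = 41 + 9*1 = 50
i=2: S_2 = 41 + 9*2 = 59
i=3: S_3 = 41 + 9*3 = 68
i=4: S_4 = 41 + 9*4 = 77
The first 5 terms are: [41, 50, 59, 68, 77]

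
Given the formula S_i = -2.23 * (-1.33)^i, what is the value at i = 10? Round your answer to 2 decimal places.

S_10 = -2.23 * (-1.33)^10 ≈ -2.23 * 17.3187 ≈ -38.62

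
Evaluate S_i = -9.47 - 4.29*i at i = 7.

S_7 = -9.47 + -4.29*7 = -9.47 + -30.03 = -39.5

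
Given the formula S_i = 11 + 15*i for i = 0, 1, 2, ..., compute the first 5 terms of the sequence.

This is an arithmetic sequence.
i=0: S_0 = 11 + 15*0 = 11
i=1: S_1 = 11 + 15*1 = 26
i=2: S_2 = 11 + 15*2 = 41
i=3: S_3 = 11 + 15*3 = 56
i=4: S_4 = 11 + 15*4 = 71
The first 5 terms are: [11, 26, 41, 56, 71]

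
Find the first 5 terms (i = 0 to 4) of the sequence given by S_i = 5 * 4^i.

This is a geometric sequence.
i=0: S_0 = 5 * 4^0 = 5
i=1: S_1 = 5 * 4^1 = 20
i=2: S_2 = 5 * 4^2 = 80
i=3: S_3 = 5 * 4^3 = 320
i=4: S_4 = 5 * 4^4 = 1280
The first 5 terms are: [5, 20, 80, 320, 1280]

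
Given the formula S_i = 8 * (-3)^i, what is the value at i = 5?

S_5 = 8 * (-3)^5 = 8 * -243 = -1944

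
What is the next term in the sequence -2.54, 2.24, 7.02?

Differences: 2.24 - -2.54 = 4.78
This is an arithmetic sequence with common difference d = 4.78.
Next term = 7.02 + 4.78 = 11.8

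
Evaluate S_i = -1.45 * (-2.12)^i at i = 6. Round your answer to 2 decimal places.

S_6 = -1.45 * (-2.12)^6 ≈ -1.45 * 90.7852 ≈ -131.64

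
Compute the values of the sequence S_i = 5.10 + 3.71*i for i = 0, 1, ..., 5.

This is an arithmetic sequence.
i=0: S_0 = 5.1 + 3.71*0 = 5.1
i=1: S_1 = 5.1 + 3.71*1 = 8.81
i=2: S_2 = 5.1 + 3.71*2 = 12.52
i=3: S_3 = 5.1 + 3.71*3 = 16.23
i=4: S_4 = 5.1 + 3.71*4 = 19.94
i=5: S_5 = 5.1 + 3.71*5 = 23.65
The first 6 terms are: [5.1, 8.81, 12.52, 16.23, 19.94, 23.65]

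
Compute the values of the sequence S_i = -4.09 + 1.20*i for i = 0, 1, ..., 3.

This is an arithmetic sequence.
i=0: S_0 = -4.09 + 1.2*0 = -4.09
i=1: S_1 = -4.09 + 1.2*1 = -2.89
i=2: S_2 = -4.09 + 1.2*2 = -1.69
i=3: S_3 = -4.09 + 1.2*3 = -0.49
The first 4 terms are: [-4.09, -2.89, -1.69, -0.49]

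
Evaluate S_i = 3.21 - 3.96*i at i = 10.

S_10 = 3.21 + -3.96*10 = 3.21 + -39.6 = -36.39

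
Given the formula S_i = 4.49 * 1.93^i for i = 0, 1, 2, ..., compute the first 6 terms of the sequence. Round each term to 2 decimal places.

This is a geometric sequence.
i=0: S_0 = 4.49 * 1.93^0 = 4.49
i=1: S_1 = 4.49 * 1.93^1 ≈ 8.67
i=2: S_2 = 4.49 * 1.93^2 ≈ 16.72
i=3: S_3 = 4.49 * 1.93^3 ≈ 32.28
i=4: S_4 = 4.49 * 1.93^4 ≈ 62.3
i=5: S_5 = 4.49 * 1.93^5 ≈ 120.24
The first 6 terms are: [4.49, 8.67, 16.72, 32.28, 62.3, 120.24]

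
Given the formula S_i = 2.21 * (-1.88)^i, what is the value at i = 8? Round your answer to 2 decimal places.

S_8 = 2.21 * (-1.88)^8 ≈ 2.21 * 156.0496 ≈ 344.87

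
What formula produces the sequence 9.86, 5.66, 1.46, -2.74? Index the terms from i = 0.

Check differences: 5.66 - 9.86 = -4.2
1.46 - 5.66 = -4.2
Common difference d = -4.2.
First term a = 9.86.
Formula: S_i = 9.86 - 4.20*i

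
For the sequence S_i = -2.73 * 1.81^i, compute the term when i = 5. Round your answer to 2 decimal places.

S_5 = -2.73 * 1.81^5 ≈ -2.73 * 19.4264 ≈ -53.03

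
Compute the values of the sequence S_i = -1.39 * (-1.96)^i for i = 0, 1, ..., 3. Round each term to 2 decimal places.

This is a geometric sequence.
i=0: S_0 = -1.39 * (-1.96)^0 = -1.39
i=1: S_1 = -1.39 * (-1.96)^1 ≈ 2.72
i=2: S_2 = -1.39 * (-1.96)^2 ≈ -5.34
i=3: S_3 = -1.39 * (-1.96)^3 ≈ 10.47
The first 4 terms are: [-1.39, 2.72, -5.34, 10.47]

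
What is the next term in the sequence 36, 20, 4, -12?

Differences: 20 - 36 = -16
This is an arithmetic sequence with common difference d = -16.
Next term = -12 + -16 = -28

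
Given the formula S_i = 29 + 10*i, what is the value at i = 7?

S_7 = 29 + 10*7 = 29 + 70 = 99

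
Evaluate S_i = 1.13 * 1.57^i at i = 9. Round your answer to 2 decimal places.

S_9 = 1.13 * 1.57^9 ≈ 1.13 * 57.9558 ≈ 65.49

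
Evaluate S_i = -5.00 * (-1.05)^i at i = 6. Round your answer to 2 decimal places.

S_6 = -5.0 * (-1.05)^6 ≈ -5.0 * 1.3401 ≈ -6.7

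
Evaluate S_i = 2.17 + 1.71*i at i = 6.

S_6 = 2.17 + 1.71*6 = 2.17 + 10.26 = 12.43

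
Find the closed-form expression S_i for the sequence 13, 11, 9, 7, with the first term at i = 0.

Check differences: 11 - 13 = -2
9 - 11 = -2
Common difference d = -2.
First term a = 13.
Formula: S_i = 13 - 2*i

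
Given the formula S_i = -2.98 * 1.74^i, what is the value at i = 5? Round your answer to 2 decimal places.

S_5 = -2.98 * 1.74^5 ≈ -2.98 * 15.9495 ≈ -47.53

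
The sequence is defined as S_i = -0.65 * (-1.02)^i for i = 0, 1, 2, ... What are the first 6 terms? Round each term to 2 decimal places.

This is a geometric sequence.
i=0: S_0 = -0.65 * (-1.02)^0 = -0.65
i=1: S_1 = -0.65 * (-1.02)^1 ≈ 0.66
i=2: S_2 = -0.65 * (-1.02)^2 ≈ -0.68
i=3: S_3 = -0.65 * (-1.02)^3 ≈ 0.69
i=4: S_4 = -0.65 * (-1.02)^4 ≈ -0.7
i=5: S_5 = -0.65 * (-1.02)^5 ≈ 0.72
The first 6 terms are: [-0.65, 0.66, -0.68, 0.69, -0.7, 0.72]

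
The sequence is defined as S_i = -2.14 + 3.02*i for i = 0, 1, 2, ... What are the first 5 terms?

This is an arithmetic sequence.
i=0: S_0 = -2.14 + 3.02*0 = -2.14
i=1: S_1 = -2.14 + 3.02*1 = 0.88
i=2: S_2 = -2.14 + 3.02*2 = 3.9
i=3: S_3 = -2.14 + 3.02*3 = 6.92
i=4: S_4 = -2.14 + 3.02*4 = 9.94
The first 5 terms are: [-2.14, 0.88, 3.9, 6.92, 9.94]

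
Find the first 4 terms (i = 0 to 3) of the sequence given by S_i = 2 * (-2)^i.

This is a geometric sequence.
i=0: S_0 = 2 * (-2)^0 = 2
i=1: S_1 = 2 * (-2)^1 = -4
i=2: S_2 = 2 * (-2)^2 = 8
i=3: S_3 = 2 * (-2)^3 = -16
The first 4 terms are: [2, -4, 8, -16]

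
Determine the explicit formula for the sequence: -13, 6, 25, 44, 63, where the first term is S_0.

Check differences: 6 - -13 = 19
25 - 6 = 19
Common difference d = 19.
First term a = -13.
Formula: S_i = -13 + 19*i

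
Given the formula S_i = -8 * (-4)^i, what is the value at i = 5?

S_5 = -8 * (-4)^5 = -8 * -1024 = 8192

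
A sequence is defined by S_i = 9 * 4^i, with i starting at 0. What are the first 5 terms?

This is a geometric sequence.
i=0: S_0 = 9 * 4^0 = 9
i=1: S_1 = 9 * 4^1 = 36
i=2: S_2 = 9 * 4^2 = 144
i=3: S_3 = 9 * 4^3 = 576
i=4: S_4 = 9 * 4^4 = 2304
The first 5 terms are: [9, 36, 144, 576, 2304]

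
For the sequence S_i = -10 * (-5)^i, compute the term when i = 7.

S_7 = -10 * (-5)^7 = -10 * -78125 = 781250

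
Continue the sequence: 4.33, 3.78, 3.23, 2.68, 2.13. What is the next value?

Differences: 3.78 - 4.33 = -0.55
This is an arithmetic sequence with common difference d = -0.55.
Next term = 2.13 + -0.55 = 1.58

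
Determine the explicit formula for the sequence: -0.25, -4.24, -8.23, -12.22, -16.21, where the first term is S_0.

Check differences: -4.24 - -0.25 = -3.99
-8.23 - -4.24 = -3.99
Common difference d = -3.99.
First term a = -0.25.
Formula: S_i = -0.25 - 3.99*i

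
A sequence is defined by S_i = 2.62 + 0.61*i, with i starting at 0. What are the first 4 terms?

This is an arithmetic sequence.
i=0: S_0 = 2.62 + 0.61*0 = 2.62
i=1: S_1 = 2.62 + 0.61*1 = 3.23
i=2: S_2 = 2.62 + 0.61*2 = 3.84
i=3: S_3 = 2.62 + 0.61*3 = 4.45
The first 4 terms are: [2.62, 3.23, 3.84, 4.45]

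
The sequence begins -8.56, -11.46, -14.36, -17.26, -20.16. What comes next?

Differences: -11.46 - -8.56 = -2.9
This is an arithmetic sequence with common difference d = -2.9.
Next term = -20.16 + -2.9 = -23.06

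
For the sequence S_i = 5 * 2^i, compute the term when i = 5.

S_5 = 5 * 2^5 = 5 * 32 = 160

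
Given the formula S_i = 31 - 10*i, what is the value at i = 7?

S_7 = 31 + -10*7 = 31 + -70 = -39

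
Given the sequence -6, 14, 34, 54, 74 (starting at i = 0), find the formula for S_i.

Check differences: 14 - -6 = 20
34 - 14 = 20
Common difference d = 20.
First term a = -6.
Formula: S_i = -6 + 20*i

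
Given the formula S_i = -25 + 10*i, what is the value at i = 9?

S_9 = -25 + 10*9 = -25 + 90 = 65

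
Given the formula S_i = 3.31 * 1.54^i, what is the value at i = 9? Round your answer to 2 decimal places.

S_9 = 3.31 * 1.54^9 ≈ 3.31 * 48.7177 ≈ 161.26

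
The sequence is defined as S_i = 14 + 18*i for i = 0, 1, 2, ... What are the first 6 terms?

This is an arithmetic sequence.
i=0: S_0 = 14 + 18*0 = 14
i=1: S_1 = 14 + 18*1 = 32
i=2: S_2 = 14 + 18*2 = 50
i=3: S_3 = 14 + 18*3 = 68
i=4: S_4 = 14 + 18*4 = 86
i=5: S_5 = 14 + 18*5 = 104
The first 6 terms are: [14, 32, 50, 68, 86, 104]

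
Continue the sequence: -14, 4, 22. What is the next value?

Differences: 4 - -14 = 18
This is an arithmetic sequence with common difference d = 18.
Next term = 22 + 18 = 40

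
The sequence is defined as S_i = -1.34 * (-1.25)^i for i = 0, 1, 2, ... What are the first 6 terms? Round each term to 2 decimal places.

This is a geometric sequence.
i=0: S_0 = -1.34 * (-1.25)^0 = -1.34
i=1: S_1 = -1.34 * (-1.25)^1 ≈ 1.68
i=2: S_2 = -1.34 * (-1.25)^2 ≈ -2.09
i=3: S_3 = -1.34 * (-1.25)^3 ≈ 2.62
i=4: S_4 = -1.34 * (-1.25)^4 ≈ -3.27
i=5: S_5 = -1.34 * (-1.25)^5 ≈ 4.09
The first 6 terms are: [-1.34, 1.68, -2.09, 2.62, -3.27, 4.09]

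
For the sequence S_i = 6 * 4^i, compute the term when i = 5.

S_5 = 6 * 4^5 = 6 * 1024 = 6144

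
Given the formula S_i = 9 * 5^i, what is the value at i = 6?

S_6 = 9 * 5^6 = 9 * 15625 = 140625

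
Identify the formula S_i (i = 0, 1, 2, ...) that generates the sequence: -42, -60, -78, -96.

Check differences: -60 - -42 = -18
-78 - -60 = -18
Common difference d = -18.
First term a = -42.
Formula: S_i = -42 - 18*i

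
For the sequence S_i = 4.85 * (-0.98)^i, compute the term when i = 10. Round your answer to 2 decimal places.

S_10 = 4.85 * (-0.98)^10 ≈ 4.85 * 0.8171 ≈ 3.96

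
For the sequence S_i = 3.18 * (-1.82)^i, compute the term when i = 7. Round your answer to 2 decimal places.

S_7 = 3.18 * (-1.82)^7 ≈ 3.18 * -66.1454 ≈ -210.34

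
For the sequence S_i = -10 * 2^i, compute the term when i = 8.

S_8 = -10 * 2^8 = -10 * 256 = -2560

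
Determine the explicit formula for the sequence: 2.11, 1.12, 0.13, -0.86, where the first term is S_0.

Check differences: 1.12 - 2.11 = -0.99
0.13 - 1.12 = -0.99
Common difference d = -0.99.
First term a = 2.11.
Formula: S_i = 2.11 - 0.99*i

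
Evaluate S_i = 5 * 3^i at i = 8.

S_8 = 5 * 3^8 = 5 * 6561 = 32805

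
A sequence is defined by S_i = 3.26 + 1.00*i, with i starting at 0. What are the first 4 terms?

This is an arithmetic sequence.
i=0: S_0 = 3.26 + 1.0*0 = 3.26
i=1: S_1 = 3.26 + 1.0*1 = 4.26
i=2: S_2 = 3.26 + 1.0*2 = 5.26
i=3: S_3 = 3.26 + 1.0*3 = 6.26
The first 4 terms are: [3.26, 4.26, 5.26, 6.26]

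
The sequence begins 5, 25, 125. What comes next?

Ratios: 25 / 5 = 5.0
This is a geometric sequence with common ratio r = 5.
Next term = 125 * 5 = 625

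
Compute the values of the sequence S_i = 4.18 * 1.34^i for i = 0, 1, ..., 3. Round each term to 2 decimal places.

This is a geometric sequence.
i=0: S_0 = 4.18 * 1.34^0 = 4.18
i=1: S_1 = 4.18 * 1.34^1 ≈ 5.6
i=2: S_2 = 4.18 * 1.34^2 ≈ 7.51
i=3: S_3 = 4.18 * 1.34^3 ≈ 10.06
The first 4 terms are: [4.18, 5.6, 7.51, 10.06]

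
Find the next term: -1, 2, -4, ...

Ratios: 2 / -1 = -2.0
This is a geometric sequence with common ratio r = -2.
Next term = -4 * -2 = 8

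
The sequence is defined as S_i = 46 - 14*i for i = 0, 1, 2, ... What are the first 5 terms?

This is an arithmetic sequence.
i=0: S_0 = 46 + -14*0 = 46
i=1: S_1 = 46 + -14*1 = 32
i=2: S_2 = 46 + -14*2 = 18
i=3: S_3 = 46 + -14*3 = 4
i=4: S_4 = 46 + -14*4 = -10
The first 5 terms are: [46, 32, 18, 4, -10]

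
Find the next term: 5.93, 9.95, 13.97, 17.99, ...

Differences: 9.95 - 5.93 = 4.02
This is an arithmetic sequence with common difference d = 4.02.
Next term = 17.99 + 4.02 = 22.01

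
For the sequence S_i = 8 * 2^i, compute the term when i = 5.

S_5 = 8 * 2^5 = 8 * 32 = 256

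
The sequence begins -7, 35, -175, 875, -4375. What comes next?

Ratios: 35 / -7 = -5.0
This is a geometric sequence with common ratio r = -5.
Next term = -4375 * -5 = 21875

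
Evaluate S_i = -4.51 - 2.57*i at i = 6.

S_6 = -4.51 + -2.57*6 = -4.51 + -15.42 = -19.93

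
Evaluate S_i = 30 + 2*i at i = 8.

S_8 = 30 + 2*8 = 30 + 16 = 46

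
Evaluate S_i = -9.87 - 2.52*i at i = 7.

S_7 = -9.87 + -2.52*7 = -9.87 + -17.64 = -27.51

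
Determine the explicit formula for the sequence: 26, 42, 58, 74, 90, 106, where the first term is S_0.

Check differences: 42 - 26 = 16
58 - 42 = 16
Common difference d = 16.
First term a = 26.
Formula: S_i = 26 + 16*i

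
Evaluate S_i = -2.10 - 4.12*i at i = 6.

S_6 = -2.1 + -4.12*6 = -2.1 + -24.72 = -26.82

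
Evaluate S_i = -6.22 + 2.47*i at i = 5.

S_5 = -6.22 + 2.47*5 = -6.22 + 12.35 = 6.13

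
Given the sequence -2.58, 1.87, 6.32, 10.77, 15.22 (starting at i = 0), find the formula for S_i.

Check differences: 1.87 - -2.58 = 4.45
6.32 - 1.87 = 4.45
Common difference d = 4.45.
First term a = -2.58.
Formula: S_i = -2.58 + 4.45*i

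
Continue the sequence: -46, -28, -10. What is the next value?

Differences: -28 - -46 = 18
This is an arithmetic sequence with common difference d = 18.
Next term = -10 + 18 = 8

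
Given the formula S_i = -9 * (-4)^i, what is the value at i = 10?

S_10 = -9 * (-4)^10 = -9 * 1048576 = -9437184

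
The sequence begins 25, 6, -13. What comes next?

Differences: 6 - 25 = -19
This is an arithmetic sequence with common difference d = -19.
Next term = -13 + -19 = -32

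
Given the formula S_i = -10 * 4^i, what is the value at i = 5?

S_5 = -10 * 4^5 = -10 * 1024 = -10240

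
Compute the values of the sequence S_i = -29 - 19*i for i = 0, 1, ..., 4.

This is an arithmetic sequence.
i=0: S_0 = -29 + -19*0 = -29
i=1: S_1 = -29 + -19*1 = -48
i=2: S_2 = -29 + -19*2 = -67
i=3: S_3 = -29 + -19*3 = -86
i=4: S_4 = -29 + -19*4 = -105
The first 5 terms are: [-29, -48, -67, -86, -105]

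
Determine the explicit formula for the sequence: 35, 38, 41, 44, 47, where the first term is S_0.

Check differences: 38 - 35 = 3
41 - 38 = 3
Common difference d = 3.
First term a = 35.
Formula: S_i = 35 + 3*i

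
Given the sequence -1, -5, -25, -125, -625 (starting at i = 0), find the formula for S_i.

Check ratios: -5 / -1 = 5.0
Common ratio r = 5.
First term a = -1.
Formula: S_i = -1 * 5^i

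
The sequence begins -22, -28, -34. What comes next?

Differences: -28 - -22 = -6
This is an arithmetic sequence with common difference d = -6.
Next term = -34 + -6 = -40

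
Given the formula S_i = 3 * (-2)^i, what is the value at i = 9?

S_9 = 3 * (-2)^9 = 3 * -512 = -1536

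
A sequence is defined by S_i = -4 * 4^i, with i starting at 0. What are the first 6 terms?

This is a geometric sequence.
i=0: S_0 = -4 * 4^0 = -4
i=1: S_1 = -4 * 4^1 = -16
i=2: S_2 = -4 * 4^2 = -64
i=3: S_3 = -4 * 4^3 = -256
i=4: S_4 = -4 * 4^4 = -1024
i=5: S_5 = -4 * 4^5 = -4096
The first 6 terms are: [-4, -16, -64, -256, -1024, -4096]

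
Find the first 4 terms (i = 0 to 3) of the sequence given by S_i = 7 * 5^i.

This is a geometric sequence.
i=0: S_0 = 7 * 5^0 = 7
i=1: S_1 = 7 * 5^1 = 35
i=2: S_2 = 7 * 5^2 = 175
i=3: S_3 = 7 * 5^3 = 875
The first 4 terms are: [7, 35, 175, 875]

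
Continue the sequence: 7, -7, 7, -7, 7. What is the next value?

Ratios: -7 / 7 = -1.0
This is a geometric sequence with common ratio r = -1.
Next term = 7 * -1 = -7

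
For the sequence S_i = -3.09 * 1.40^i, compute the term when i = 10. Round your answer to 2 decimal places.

S_10 = -3.09 * 1.4^10 ≈ -3.09 * 28.9255 ≈ -89.38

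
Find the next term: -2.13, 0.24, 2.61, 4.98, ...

Differences: 0.24 - -2.13 = 2.37
This is an arithmetic sequence with common difference d = 2.37.
Next term = 4.98 + 2.37 = 7.35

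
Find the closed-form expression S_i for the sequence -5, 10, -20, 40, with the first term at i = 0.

Check ratios: 10 / -5 = -2.0
Common ratio r = -2.
First term a = -5.
Formula: S_i = -5 * (-2)^i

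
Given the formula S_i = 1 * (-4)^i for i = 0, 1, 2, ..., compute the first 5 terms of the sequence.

This is a geometric sequence.
i=0: S_0 = 1 * (-4)^0 = 1
i=1: S_1 = 1 * (-4)^1 = -4
i=2: S_2 = 1 * (-4)^2 = 16
i=3: S_3 = 1 * (-4)^3 = -64
i=4: S_4 = 1 * (-4)^4 = 256
The first 5 terms are: [1, -4, 16, -64, 256]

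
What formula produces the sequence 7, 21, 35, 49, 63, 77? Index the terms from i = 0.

Check differences: 21 - 7 = 14
35 - 21 = 14
Common difference d = 14.
First term a = 7.
Formula: S_i = 7 + 14*i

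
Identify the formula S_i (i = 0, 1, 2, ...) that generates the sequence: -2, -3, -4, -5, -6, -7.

Check differences: -3 - -2 = -1
-4 - -3 = -1
Common difference d = -1.
First term a = -2.
Formula: S_i = -2 - 1*i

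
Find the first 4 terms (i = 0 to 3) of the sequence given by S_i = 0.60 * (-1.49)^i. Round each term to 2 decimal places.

This is a geometric sequence.
i=0: S_0 = 0.6 * (-1.49)^0 = 0.6
i=1: S_1 = 0.6 * (-1.49)^1 ≈ -0.89
i=2: S_2 = 0.6 * (-1.49)^2 ≈ 1.33
i=3: S_3 = 0.6 * (-1.49)^3 ≈ -1.98
The first 4 terms are: [0.6, -0.89, 1.33, -1.98]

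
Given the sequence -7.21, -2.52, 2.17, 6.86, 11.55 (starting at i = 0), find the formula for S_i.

Check differences: -2.52 - -7.21 = 4.69
2.17 - -2.52 = 4.69
Common difference d = 4.69.
First term a = -7.21.
Formula: S_i = -7.21 + 4.69*i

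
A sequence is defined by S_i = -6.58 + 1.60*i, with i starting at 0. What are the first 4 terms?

This is an arithmetic sequence.
i=0: S_0 = -6.58 + 1.6*0 = -6.58
i=1: S_1 = -6.58 + 1.6*1 = -4.98
i=2: S_2 = -6.58 + 1.6*2 = -3.38
i=3: S_3 = -6.58 + 1.6*3 = -1.78
The first 4 terms are: [-6.58, -4.98, -3.38, -1.78]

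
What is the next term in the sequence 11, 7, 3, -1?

Differences: 7 - 11 = -4
This is an arithmetic sequence with common difference d = -4.
Next term = -1 + -4 = -5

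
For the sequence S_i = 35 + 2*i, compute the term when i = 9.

S_9 = 35 + 2*9 = 35 + 18 = 53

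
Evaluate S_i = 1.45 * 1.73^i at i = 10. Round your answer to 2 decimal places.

S_10 = 1.45 * 1.73^10 ≈ 1.45 * 240.1381 ≈ 348.2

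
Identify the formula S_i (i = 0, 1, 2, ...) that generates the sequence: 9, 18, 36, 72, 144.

Check ratios: 18 / 9 = 2.0
Common ratio r = 2.
First term a = 9.
Formula: S_i = 9 * 2^i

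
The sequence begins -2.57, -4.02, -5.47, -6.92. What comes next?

Differences: -4.02 - -2.57 = -1.45
This is an arithmetic sequence with common difference d = -1.45.
Next term = -6.92 + -1.45 = -8.37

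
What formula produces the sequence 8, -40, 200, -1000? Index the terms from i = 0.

Check ratios: -40 / 8 = -5.0
Common ratio r = -5.
First term a = 8.
Formula: S_i = 8 * (-5)^i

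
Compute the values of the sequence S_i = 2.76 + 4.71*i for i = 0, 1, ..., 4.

This is an arithmetic sequence.
i=0: S_0 = 2.76 + 4.71*0 = 2.76
i=1: S_1 = 2.76 + 4.71*1 = 7.47
i=2: S_2 = 2.76 + 4.71*2 = 12.18
i=3: S_3 = 2.76 + 4.71*3 = 16.89
i=4: S_4 = 2.76 + 4.71*4 = 21.6
The first 5 terms are: [2.76, 7.47, 12.18, 16.89, 21.6]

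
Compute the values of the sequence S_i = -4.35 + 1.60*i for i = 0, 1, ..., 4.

This is an arithmetic sequence.
i=0: S_0 = -4.35 + 1.6*0 = -4.35
i=1: S_1 = -4.35 + 1.6*1 = -2.75
i=2: S_2 = -4.35 + 1.6*2 = -1.15
i=3: S_3 = -4.35 + 1.6*3 = 0.45
i=4: S_4 = -4.35 + 1.6*4 = 2.05
The first 5 terms are: [-4.35, -2.75, -1.15, 0.45, 2.05]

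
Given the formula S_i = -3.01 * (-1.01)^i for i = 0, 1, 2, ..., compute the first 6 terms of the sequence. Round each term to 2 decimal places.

This is a geometric sequence.
i=0: S_0 = -3.01 * (-1.01)^0 = -3.01
i=1: S_1 = -3.01 * (-1.01)^1 ≈ 3.04
i=2: S_2 = -3.01 * (-1.01)^2 ≈ -3.07
i=3: S_3 = -3.01 * (-1.01)^3 ≈ 3.1
i=4: S_4 = -3.01 * (-1.01)^4 ≈ -3.13
i=5: S_5 = -3.01 * (-1.01)^5 ≈ 3.16
The first 6 terms are: [-3.01, 3.04, -3.07, 3.1, -3.13, 3.16]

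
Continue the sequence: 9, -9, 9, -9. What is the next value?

Ratios: -9 / 9 = -1.0
This is a geometric sequence with common ratio r = -1.
Next term = -9 * -1 = 9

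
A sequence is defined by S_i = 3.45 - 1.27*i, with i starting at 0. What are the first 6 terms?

This is an arithmetic sequence.
i=0: S_0 = 3.45 + -1.27*0 = 3.45
i=1: S_1 = 3.45 + -1.27*1 = 2.18
i=2: S_2 = 3.45 + -1.27*2 = 0.91
i=3: S_3 = 3.45 + -1.27*3 = -0.36
i=4: S_4 = 3.45 + -1.27*4 = -1.63
i=5: S_5 = 3.45 + -1.27*5 = -2.9
The first 6 terms are: [3.45, 2.18, 0.91, -0.36, -1.63, -2.9]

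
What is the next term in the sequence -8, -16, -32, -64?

Ratios: -16 / -8 = 2.0
This is a geometric sequence with common ratio r = 2.
Next term = -64 * 2 = -128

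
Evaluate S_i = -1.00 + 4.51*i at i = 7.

S_7 = -1.0 + 4.51*7 = -1.0 + 31.57 = 30.57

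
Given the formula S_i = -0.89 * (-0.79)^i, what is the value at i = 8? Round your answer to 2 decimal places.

S_8 = -0.89 * (-0.79)^8 ≈ -0.89 * 0.1517 ≈ -0.14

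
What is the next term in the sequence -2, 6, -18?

Ratios: 6 / -2 = -3.0
This is a geometric sequence with common ratio r = -3.
Next term = -18 * -3 = 54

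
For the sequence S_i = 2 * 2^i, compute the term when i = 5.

S_5 = 2 * 2^5 = 2 * 32 = 64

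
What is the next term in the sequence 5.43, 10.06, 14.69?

Differences: 10.06 - 5.43 = 4.63
This is an arithmetic sequence with common difference d = 4.63.
Next term = 14.69 + 4.63 = 19.32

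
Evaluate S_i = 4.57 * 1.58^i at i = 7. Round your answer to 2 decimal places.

S_7 = 4.57 * 1.58^7 ≈ 4.57 * 24.581 ≈ 112.34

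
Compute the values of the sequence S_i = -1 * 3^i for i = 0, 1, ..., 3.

This is a geometric sequence.
i=0: S_0 = -1 * 3^0 = -1
i=1: S_1 = -1 * 3^1 = -3
i=2: S_2 = -1 * 3^2 = -9
i=3: S_3 = -1 * 3^3 = -27
The first 4 terms are: [-1, -3, -9, -27]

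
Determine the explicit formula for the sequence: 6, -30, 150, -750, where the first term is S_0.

Check ratios: -30 / 6 = -5.0
Common ratio r = -5.
First term a = 6.
Formula: S_i = 6 * (-5)^i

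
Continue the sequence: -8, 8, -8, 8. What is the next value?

Ratios: 8 / -8 = -1.0
This is a geometric sequence with common ratio r = -1.
Next term = 8 * -1 = -8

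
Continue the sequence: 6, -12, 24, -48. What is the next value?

Ratios: -12 / 6 = -2.0
This is a geometric sequence with common ratio r = -2.
Next term = -48 * -2 = 96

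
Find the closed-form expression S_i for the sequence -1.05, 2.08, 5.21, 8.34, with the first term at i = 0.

Check differences: 2.08 - -1.05 = 3.13
5.21 - 2.08 = 3.13
Common difference d = 3.13.
First term a = -1.05.
Formula: S_i = -1.05 + 3.13*i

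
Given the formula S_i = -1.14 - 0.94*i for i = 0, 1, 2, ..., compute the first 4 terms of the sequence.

This is an arithmetic sequence.
i=0: S_0 = -1.14 + -0.94*0 = -1.14
i=1: S_1 = -1.14 + -0.94*1 = -2.08
i=2: S_2 = -1.14 + -0.94*2 = -3.02
i=3: S_3 = -1.14 + -0.94*3 = -3.96
The first 4 terms are: [-1.14, -2.08, -3.02, -3.96]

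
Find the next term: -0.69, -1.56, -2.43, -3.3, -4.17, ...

Differences: -1.56 - -0.69 = -0.87
This is an arithmetic sequence with common difference d = -0.87.
Next term = -4.17 + -0.87 = -5.04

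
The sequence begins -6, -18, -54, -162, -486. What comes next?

Ratios: -18 / -6 = 3.0
This is a geometric sequence with common ratio r = 3.
Next term = -486 * 3 = -1458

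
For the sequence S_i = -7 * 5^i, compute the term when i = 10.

S_10 = -7 * 5^10 = -7 * 9765625 = -68359375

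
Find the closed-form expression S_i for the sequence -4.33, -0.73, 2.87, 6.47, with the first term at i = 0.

Check differences: -0.73 - -4.33 = 3.6
2.87 - -0.73 = 3.6
Common difference d = 3.6.
First term a = -4.33.
Formula: S_i = -4.33 + 3.60*i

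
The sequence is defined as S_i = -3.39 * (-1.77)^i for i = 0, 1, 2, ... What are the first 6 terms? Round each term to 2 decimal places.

This is a geometric sequence.
i=0: S_0 = -3.39 * (-1.77)^0 = -3.39
i=1: S_1 = -3.39 * (-1.77)^1 ≈ 6.0
i=2: S_2 = -3.39 * (-1.77)^2 ≈ -10.62
i=3: S_3 = -3.39 * (-1.77)^3 ≈ 18.8
i=4: S_4 = -3.39 * (-1.77)^4 ≈ -33.27
i=5: S_5 = -3.39 * (-1.77)^5 ≈ 58.89
The first 6 terms are: [-3.39, 6.0, -10.62, 18.8, -33.27, 58.89]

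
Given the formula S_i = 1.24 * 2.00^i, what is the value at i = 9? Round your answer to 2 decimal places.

S_9 = 1.24 * 2.0^9 = 1.24 * 512 = 634.88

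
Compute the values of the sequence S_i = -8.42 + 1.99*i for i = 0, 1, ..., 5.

This is an arithmetic sequence.
i=0: S_0 = -8.42 + 1.99*0 = -8.42
i=1: S_1 = -8.42 + 1.99*1 = -6.43
i=2: S_2 = -8.42 + 1.99*2 = -4.44
i=3: S_3 = -8.42 + 1.99*3 = -2.45
i=4: S_4 = -8.42 + 1.99*4 = -0.46
i=5: S_5 = -8.42 + 1.99*5 = 1.53
The first 6 terms are: [-8.42, -6.43, -4.44, -2.45, -0.46, 1.53]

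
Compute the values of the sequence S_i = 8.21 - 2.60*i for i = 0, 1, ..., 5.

This is an arithmetic sequence.
i=0: S_0 = 8.21 + -2.6*0 = 8.21
i=1: S_1 = 8.21 + -2.6*1 = 5.61
i=2: S_2 = 8.21 + -2.6*2 = 3.01
i=3: S_3 = 8.21 + -2.6*3 = 0.41
i=4: S_4 = 8.21 + -2.6*4 = -2.19
i=5: S_5 = 8.21 + -2.6*5 = -4.79
The first 6 terms are: [8.21, 5.61, 3.01, 0.41, -2.19, -4.79]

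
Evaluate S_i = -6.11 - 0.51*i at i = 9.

S_9 = -6.11 + -0.51*9 = -6.11 + -4.59 = -10.7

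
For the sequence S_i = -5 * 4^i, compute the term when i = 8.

S_8 = -5 * 4^8 = -5 * 65536 = -327680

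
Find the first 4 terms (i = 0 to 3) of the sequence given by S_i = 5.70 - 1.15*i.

This is an arithmetic sequence.
i=0: S_0 = 5.7 + -1.15*0 = 5.7
i=1: S_1 = 5.7 + -1.15*1 = 4.55
i=2: S_2 = 5.7 + -1.15*2 = 3.4
i=3: S_3 = 5.7 + -1.15*3 = 2.25
The first 4 terms are: [5.7, 4.55, 3.4, 2.25]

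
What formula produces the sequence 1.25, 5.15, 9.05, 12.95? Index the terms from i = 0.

Check differences: 5.15 - 1.25 = 3.9
9.05 - 5.15 = 3.9
Common difference d = 3.9.
First term a = 1.25.
Formula: S_i = 1.25 + 3.90*i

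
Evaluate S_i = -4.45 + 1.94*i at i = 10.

S_10 = -4.45 + 1.94*10 = -4.45 + 19.4 = 14.95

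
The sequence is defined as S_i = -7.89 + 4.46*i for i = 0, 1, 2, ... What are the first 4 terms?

This is an arithmetic sequence.
i=0: S_0 = -7.89 + 4.46*0 = -7.89
i=1: S_1 = -7.89 + 4.46*1 = -3.43
i=2: S_2 = -7.89 + 4.46*2 = 1.03
i=3: S_3 = -7.89 + 4.46*3 = 5.49
The first 4 terms are: [-7.89, -3.43, 1.03, 5.49]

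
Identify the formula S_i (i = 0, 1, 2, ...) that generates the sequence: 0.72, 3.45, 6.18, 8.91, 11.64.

Check differences: 3.45 - 0.72 = 2.73
6.18 - 3.45 = 2.73
Common difference d = 2.73.
First term a = 0.72.
Formula: S_i = 0.72 + 2.73*i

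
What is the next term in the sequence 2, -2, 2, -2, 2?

Ratios: -2 / 2 = -1.0
This is a geometric sequence with common ratio r = -1.
Next term = 2 * -1 = -2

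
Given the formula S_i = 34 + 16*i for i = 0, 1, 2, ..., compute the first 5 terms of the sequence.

This is an arithmetic sequence.
i=0: S_0 = 34 + 16*0 = 34
i=1: S_1 = 34 + 16*1 = 50
i=2: S_2 = 34 + 16*2 = 66
i=3: S_3 = 34 + 16*3 = 82
i=4: S_4 = 34 + 16*4 = 98
The first 5 terms are: [34, 50, 66, 82, 98]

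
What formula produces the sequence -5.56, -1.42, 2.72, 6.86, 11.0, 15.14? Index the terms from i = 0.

Check differences: -1.42 - -5.56 = 4.14
2.72 - -1.42 = 4.14
Common difference d = 4.14.
First term a = -5.56.
Formula: S_i = -5.56 + 4.14*i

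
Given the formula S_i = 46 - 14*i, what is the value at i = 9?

S_9 = 46 + -14*9 = 46 + -126 = -80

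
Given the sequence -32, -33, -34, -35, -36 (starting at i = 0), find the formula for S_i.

Check differences: -33 - -32 = -1
-34 - -33 = -1
Common difference d = -1.
First term a = -32.
Formula: S_i = -32 - 1*i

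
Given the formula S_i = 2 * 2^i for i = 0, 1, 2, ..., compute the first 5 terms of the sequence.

This is a geometric sequence.
i=0: S_0 = 2 * 2^0 = 2
i=1: S_1 = 2 * 2^1 = 4
i=2: S_2 = 2 * 2^2 = 8
i=3: S_3 = 2 * 2^3 = 16
i=4: S_4 = 2 * 2^4 = 32
The first 5 terms are: [2, 4, 8, 16, 32]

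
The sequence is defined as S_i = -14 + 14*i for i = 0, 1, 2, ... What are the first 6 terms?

This is an arithmetic sequence.
i=0: S_0 = -14 + 14*0 = -14
i=1: S_1 = -14 + 14*1 = 0
i=2: S_2 = -14 + 14*2 = 14
i=3: S_3 = -14 + 14*3 = 28
i=4: S_4 = -14 + 14*4 = 42
i=5: S_5 = -14 + 14*5 = 56
The first 6 terms are: [-14, 0, 14, 28, 42, 56]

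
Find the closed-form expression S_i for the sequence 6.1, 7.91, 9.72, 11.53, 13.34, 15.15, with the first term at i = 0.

Check differences: 7.91 - 6.1 = 1.81
9.72 - 7.91 = 1.81
Common difference d = 1.81.
First term a = 6.1.
Formula: S_i = 6.10 + 1.81*i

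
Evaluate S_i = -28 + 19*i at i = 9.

S_9 = -28 + 19*9 = -28 + 171 = 143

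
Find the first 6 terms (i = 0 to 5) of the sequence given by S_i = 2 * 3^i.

This is a geometric sequence.
i=0: S_0 = 2 * 3^0 = 2
i=1: S_1 = 2 * 3^1 = 6
i=2: S_2 = 2 * 3^2 = 18
i=3: S_3 = 2 * 3^3 = 54
i=4: S_4 = 2 * 3^4 = 162
i=5: S_5 = 2 * 3^5 = 486
The first 6 terms are: [2, 6, 18, 54, 162, 486]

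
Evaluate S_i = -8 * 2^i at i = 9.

S_9 = -8 * 2^9 = -8 * 512 = -4096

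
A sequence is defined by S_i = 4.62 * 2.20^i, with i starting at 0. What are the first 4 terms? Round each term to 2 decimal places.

This is a geometric sequence.
i=0: S_0 = 4.62 * 2.2^0 = 4.62
i=1: S_1 = 4.62 * 2.2^1 ≈ 10.16
i=2: S_2 = 4.62 * 2.2^2 ≈ 22.36
i=3: S_3 = 4.62 * 2.2^3 ≈ 49.19
The first 4 terms are: [4.62, 10.16, 22.36, 49.19]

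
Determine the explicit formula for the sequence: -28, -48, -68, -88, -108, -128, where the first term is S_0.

Check differences: -48 - -28 = -20
-68 - -48 = -20
Common difference d = -20.
First term a = -28.
Formula: S_i = -28 - 20*i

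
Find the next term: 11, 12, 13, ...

Differences: 12 - 11 = 1
This is an arithmetic sequence with common difference d = 1.
Next term = 13 + 1 = 14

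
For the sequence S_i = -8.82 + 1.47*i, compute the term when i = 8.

S_8 = -8.82 + 1.47*8 = -8.82 + 11.76 = 2.94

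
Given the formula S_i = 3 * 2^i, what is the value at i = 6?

S_6 = 3 * 2^6 = 3 * 64 = 192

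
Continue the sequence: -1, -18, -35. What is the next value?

Differences: -18 - -1 = -17
This is an arithmetic sequence with common difference d = -17.
Next term = -35 + -17 = -52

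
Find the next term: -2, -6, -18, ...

Ratios: -6 / -2 = 3.0
This is a geometric sequence with common ratio r = 3.
Next term = -18 * 3 = -54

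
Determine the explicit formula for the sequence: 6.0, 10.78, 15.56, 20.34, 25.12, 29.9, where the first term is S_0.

Check differences: 10.78 - 6.0 = 4.78
15.56 - 10.78 = 4.78
Common difference d = 4.78.
First term a = 6.0.
Formula: S_i = 6.00 + 4.78*i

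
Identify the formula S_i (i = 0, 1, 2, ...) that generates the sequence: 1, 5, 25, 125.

Check ratios: 5 / 1 = 5.0
Common ratio r = 5.
First term a = 1.
Formula: S_i = 1 * 5^i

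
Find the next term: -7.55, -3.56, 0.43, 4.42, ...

Differences: -3.56 - -7.55 = 3.99
This is an arithmetic sequence with common difference d = 3.99.
Next term = 4.42 + 3.99 = 8.41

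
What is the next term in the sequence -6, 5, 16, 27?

Differences: 5 - -6 = 11
This is an arithmetic sequence with common difference d = 11.
Next term = 27 + 11 = 38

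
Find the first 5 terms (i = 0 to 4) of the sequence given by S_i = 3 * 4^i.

This is a geometric sequence.
i=0: S_0 = 3 * 4^0 = 3
i=1: S_1 = 3 * 4^1 = 12
i=2: S_2 = 3 * 4^2 = 48
i=3: S_3 = 3 * 4^3 = 192
i=4: S_4 = 3 * 4^4 = 768
The first 5 terms are: [3, 12, 48, 192, 768]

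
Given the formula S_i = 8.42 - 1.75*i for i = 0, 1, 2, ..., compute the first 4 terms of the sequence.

This is an arithmetic sequence.
i=0: S_0 = 8.42 + -1.75*0 = 8.42
i=1: S_1 = 8.42 + -1.75*1 = 6.67
i=2: S_2 = 8.42 + -1.75*2 = 4.92
i=3: S_3 = 8.42 + -1.75*3 = 3.17
The first 4 terms are: [8.42, 6.67, 4.92, 3.17]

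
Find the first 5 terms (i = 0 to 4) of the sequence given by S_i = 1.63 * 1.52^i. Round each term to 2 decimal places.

This is a geometric sequence.
i=0: S_0 = 1.63 * 1.52^0 = 1.63
i=1: S_1 = 1.63 * 1.52^1 ≈ 2.48
i=2: S_2 = 1.63 * 1.52^2 ≈ 3.77
i=3: S_3 = 1.63 * 1.52^3 ≈ 5.72
i=4: S_4 = 1.63 * 1.52^4 ≈ 8.7
The first 5 terms are: [1.63, 2.48, 3.77, 5.72, 8.7]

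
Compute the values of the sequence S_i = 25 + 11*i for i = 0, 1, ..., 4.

This is an arithmetic sequence.
i=0: S_0 = 25 + 11*0 = 25
i=1: S_1 = 25 + 11*1 = 36
i=2: S_2 = 25 + 11*2 = 47
i=3: S_3 = 25 + 11*3 = 58
i=4: S_4 = 25 + 11*4 = 69
The first 5 terms are: [25, 36, 47, 58, 69]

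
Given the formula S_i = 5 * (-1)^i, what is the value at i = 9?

S_9 = 5 * (-1)^9 = 5 * -1 = -5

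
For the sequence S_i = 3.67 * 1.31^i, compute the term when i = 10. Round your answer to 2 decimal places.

S_10 = 3.67 * 1.31^10 ≈ 3.67 * 14.8838 ≈ 54.62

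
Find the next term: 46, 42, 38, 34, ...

Differences: 42 - 46 = -4
This is an arithmetic sequence with common difference d = -4.
Next term = 34 + -4 = 30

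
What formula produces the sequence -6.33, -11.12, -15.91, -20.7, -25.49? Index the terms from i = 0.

Check differences: -11.12 - -6.33 = -4.79
-15.91 - -11.12 = -4.79
Common difference d = -4.79.
First term a = -6.33.
Formula: S_i = -6.33 - 4.79*i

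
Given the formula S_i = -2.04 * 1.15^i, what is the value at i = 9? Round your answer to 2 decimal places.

S_9 = -2.04 * 1.15^9 ≈ -2.04 * 3.5179 ≈ -7.18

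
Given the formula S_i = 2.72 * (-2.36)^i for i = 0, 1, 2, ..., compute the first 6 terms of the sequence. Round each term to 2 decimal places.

This is a geometric sequence.
i=0: S_0 = 2.72 * (-2.36)^0 = 2.72
i=1: S_1 = 2.72 * (-2.36)^1 ≈ -6.42
i=2: S_2 = 2.72 * (-2.36)^2 ≈ 15.15
i=3: S_3 = 2.72 * (-2.36)^3 ≈ -35.75
i=4: S_4 = 2.72 * (-2.36)^4 ≈ 84.38
i=5: S_5 = 2.72 * (-2.36)^5 ≈ -199.13
The first 6 terms are: [2.72, -6.42, 15.15, -35.75, 84.38, -199.13]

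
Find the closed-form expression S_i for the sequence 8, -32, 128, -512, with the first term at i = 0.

Check ratios: -32 / 8 = -4.0
Common ratio r = -4.
First term a = 8.
Formula: S_i = 8 * (-4)^i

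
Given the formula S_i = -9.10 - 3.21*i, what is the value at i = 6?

S_6 = -9.1 + -3.21*6 = -9.1 + -19.26 = -28.36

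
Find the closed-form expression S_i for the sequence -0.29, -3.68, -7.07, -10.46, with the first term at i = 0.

Check differences: -3.68 - -0.29 = -3.39
-7.07 - -3.68 = -3.39
Common difference d = -3.39.
First term a = -0.29.
Formula: S_i = -0.29 - 3.39*i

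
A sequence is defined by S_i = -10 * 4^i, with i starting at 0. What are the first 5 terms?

This is a geometric sequence.
i=0: S_0 = -10 * 4^0 = -10
i=1: S_1 = -10 * 4^1 = -40
i=2: S_2 = -10 * 4^2 = -160
i=3: S_3 = -10 * 4^3 = -640
i=4: S_4 = -10 * 4^4 = -2560
The first 5 terms are: [-10, -40, -160, -640, -2560]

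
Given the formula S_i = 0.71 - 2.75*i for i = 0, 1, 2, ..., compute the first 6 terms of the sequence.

This is an arithmetic sequence.
i=0: S_0 = 0.71 + -2.75*0 = 0.71
i=1: S_1 = 0.71 + -2.75*1 = -2.04
i=2: S_2 = 0.71 + -2.75*2 = -4.79
i=3: S_3 = 0.71 + -2.75*3 = -7.54
i=4: S_4 = 0.71 + -2.75*4 = -10.29
i=5: S_5 = 0.71 + -2.75*5 = -13.04
The first 6 terms are: [0.71, -2.04, -4.79, -7.54, -10.29, -13.04]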